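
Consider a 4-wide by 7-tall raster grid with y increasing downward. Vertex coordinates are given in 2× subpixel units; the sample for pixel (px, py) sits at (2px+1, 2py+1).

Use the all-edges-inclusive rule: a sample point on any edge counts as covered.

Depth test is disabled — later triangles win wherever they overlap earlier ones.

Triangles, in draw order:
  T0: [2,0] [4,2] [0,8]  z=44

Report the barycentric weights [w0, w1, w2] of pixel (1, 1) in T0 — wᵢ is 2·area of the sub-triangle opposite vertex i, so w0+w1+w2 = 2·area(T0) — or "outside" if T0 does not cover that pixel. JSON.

T0:
  2·area = 20
  edge (2, 0)→(4, 2): d=(2,2) inclusive
  edge (4, 2)→(0, 8): d=(-4,6) inclusive
  edge (0, 8)→(2, 0): d=(2,-8) inclusive
    (1,0)@(3, 1): e=[0,10,10] → X  [on edge]
    (2,0)@(5, 1): e=[-4,-2,26] → .
    (1,1)@(3, 3): e=[4,2,14] → X
    (2,1)@(5, 3): e=[0,-10,30] → .  [on edge]
    (0,2)@(1, 5): e=[12,6,2] → X
    (1,2)@(3, 5): e=[8,-6,18] → .
    (3,2)@(7, 5): e=[0,-30,50] → .  [on edge]
    (0,3)@(1, 7): e=[16,-2,6] → .
  covered (3 px):
    . X . .
    . X . .
    X . . .
    . . . .
    . . . .
    . . . .
    . . . .

Answer: [2,14,4]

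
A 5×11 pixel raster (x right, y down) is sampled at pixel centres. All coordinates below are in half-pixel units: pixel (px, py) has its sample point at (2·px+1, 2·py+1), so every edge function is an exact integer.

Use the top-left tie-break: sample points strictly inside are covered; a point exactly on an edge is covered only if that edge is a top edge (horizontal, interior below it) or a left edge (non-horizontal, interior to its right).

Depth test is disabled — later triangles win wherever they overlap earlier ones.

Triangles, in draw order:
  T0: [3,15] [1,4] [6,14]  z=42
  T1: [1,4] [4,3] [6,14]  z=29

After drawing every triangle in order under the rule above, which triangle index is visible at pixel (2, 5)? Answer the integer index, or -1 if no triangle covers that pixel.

T0:
  2·area = 35
  edge (3, 15)→(1, 4): d=(-2,-11) top-left  bias=+0
  edge (1, 4)→(6, 14): d=(5,10) right/bottom  bias=-1
  edge (6, 14)→(3, 15): d=(-3,1) right/bottom  bias=-1
    (1,4)@(3, 9): e=[12,5,18] → █
    (2,4)@(5, 9): e=[34,-15,16] → ·
    (1,5)@(3, 11): e=[8,15,12] → █
    (2,5)@(5, 11): e=[30,-5,10] → ·
    (1,6)@(3, 13): e=[4,25,6] → █
    (2,6)@(5, 13): e=[26,5,4] → █
    (3,6)@(7, 13): e=[48,-15,2] → ·
    (4,6)@(9, 13): e=[70,-35,0] → ·  [on edge]
    (1,7)@(3, 15): e=[0,35,0] → ·  [on edge]
    (2,7)@(5, 15): e=[22,15,-2] → ·
  covered (4 px):
    · · · · ·
    · · · · ·
    · · · · ·
    · · · · ·
    · █ · · ·
    · █ · · ·
    · █ █ · ·
    · · · · ·
    · · · · ·
    · · · · ·
    · · · · ·
T1:
  2·area = 35
  edge (1, 4)→(4, 3): d=(3,-1) top-left  bias=+0
  edge (4, 3)→(6, 14): d=(2,11) right/bottom  bias=-1
  edge (6, 14)→(1, 4): d=(-5,-10) top-left  bias=+0
    (1,2)@(3, 5): e=[5,15,15] → █
    (2,2)@(5, 5): e=[7,-7,35] → ·
    (1,3)@(3, 7): e=[11,19,5] → █
    (2,3)@(5, 7): e=[13,-3,25] → ·
    (1,4)@(3, 9): e=[17,23,-5] → ·
    (2,4)@(5, 9): e=[19,1,15] → █
    (3,4)@(7, 9): e=[21,-21,35] → ·
    (2,5)@(5, 11): e=[25,5,5] → █
    (3,5)@(7, 11): e=[27,-17,25] → ·
    (2,6)@(5, 13): e=[31,9,-5] → ·
  covered (4 px):
    · · · · ·
    · · · · ·
    · █ · · ·
    · █ · · ·
    · · █ · ·
    · · █ · ·
    · · · · ·
    · · · · ·
    · · · · ·
    · · · · ·
    · · · · ·

Z-buffer (winner per pixel, '.' = empty):
  . . . . .
  . . . . .
  . 1 . . .
  . 1 . . .
  . 0 1 . .
  . 0 1 . .
  . 0 0 . .
  . . . . .
  . . . . .
  . . . . .
  . . . . .

Answer: 1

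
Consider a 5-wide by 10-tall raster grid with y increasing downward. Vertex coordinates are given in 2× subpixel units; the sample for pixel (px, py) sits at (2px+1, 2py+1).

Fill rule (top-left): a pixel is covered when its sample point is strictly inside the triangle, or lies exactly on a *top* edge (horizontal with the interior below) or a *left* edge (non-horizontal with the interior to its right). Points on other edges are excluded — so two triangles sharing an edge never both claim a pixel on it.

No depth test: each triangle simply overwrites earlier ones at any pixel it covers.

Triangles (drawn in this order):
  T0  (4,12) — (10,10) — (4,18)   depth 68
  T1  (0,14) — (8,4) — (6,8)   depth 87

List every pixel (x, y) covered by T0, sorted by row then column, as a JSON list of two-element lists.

T0:
  2·area = 36
  edge (4, 12)→(10, 10): d=(6,-2) top-left  bias=+0
  edge (10, 10)→(4, 18): d=(-6,8) right/bottom  bias=-1
  edge (4, 18)→(4, 12): d=(0,-6) top-left  bias=+0
    (3,5)@(7, 11): e=[0,18,18] → █  [on edge]
    (4,5)@(9, 11): e=[4,2,30] → █
    (0,6)@(1, 13): e=[0,54,-18] → ·  [on edge]
    (2,6)@(5, 13): e=[8,22,6] → █
    (4,6)@(9, 13): e=[16,-10,30] → ·
    (2,7)@(5, 15): e=[20,10,6] → █
    (3,7)@(7, 15): e=[24,-6,18] → ·
    (2,8)@(5, 17): e=[32,-2,6] → ·
  covered (5 px):
    · · · · ·
    · · · · ·
    · · · · ·
    · · · · ·
    · · · · ·
    · · · █ █
    · · █ █ ·
    · · █ · ·
    · · · · ·
    · · · · ·
T1:
  2·area = 12
  edge (0, 14)→(8, 4): d=(8,-10) top-left  bias=+0
  edge (8, 4)→(6, 8): d=(-2,4) right/bottom  bias=-1
  edge (6, 8)→(0, 14): d=(-6,6) right/bottom  bias=-1
    (4,2)@(9, 5): e=[18,-6,0] → ·  [on edge]
    (3,3)@(7, 7): e=[14,-2,0] → ·  [on edge]
    (2,4)@(5, 9): e=[10,2,0] → ·  [on edge]
    (1,5)@(3, 11): e=[6,6,0] → ·  [on edge]
    (0,6)@(1, 13): e=[2,10,0] → ·  [on edge]
  covered (0 px):
    · · · · ·
    · · · · ·
    · · · · ·
    · · · · ·
    · · · · ·
    · · · · ·
    · · · · ·
    · · · · ·
    · · · · ·
    · · · · ·

Result: [[3,5],[4,5],[2,6],[3,6],[2,7]]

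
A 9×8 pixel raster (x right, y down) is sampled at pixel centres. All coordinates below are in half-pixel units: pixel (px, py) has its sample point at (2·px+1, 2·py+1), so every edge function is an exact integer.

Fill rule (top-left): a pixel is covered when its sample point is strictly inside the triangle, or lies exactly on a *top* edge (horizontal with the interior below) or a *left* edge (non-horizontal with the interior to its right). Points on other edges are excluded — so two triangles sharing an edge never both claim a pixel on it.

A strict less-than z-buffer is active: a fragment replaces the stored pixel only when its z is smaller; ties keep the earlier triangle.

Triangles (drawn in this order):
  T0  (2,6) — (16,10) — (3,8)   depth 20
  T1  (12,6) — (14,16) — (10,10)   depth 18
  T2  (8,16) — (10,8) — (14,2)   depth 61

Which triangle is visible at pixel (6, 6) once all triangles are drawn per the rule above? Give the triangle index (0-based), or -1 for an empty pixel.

T0:
  2·area = 24
  edge (2, 6)→(16, 10): d=(14,4) right/bottom  bias=-1
  edge (16, 10)→(3, 8): d=(-13,-2) top-left  bias=+0
  edge (3, 8)→(2, 6): d=(-1,-2) top-left  bias=+0
    (1,3)@(3, 7): e=[10,13,1] → X
    (2,3)@(5, 7): e=[2,17,5] → X
    (3,3)@(7, 7): e=[-6,21,9] → .
    (1,4)@(3, 9): e=[38,-13,-1] → .
    (2,4)@(5, 9): e=[30,-9,3] → .
    (5,4)@(11, 9): e=[6,3,15] → X
    (6,4)@(13, 9): e=[-2,7,19] → .
    (5,5)@(11, 11): e=[34,-23,13] → .
  covered (3 px):
    . . . . . . . . .
    . . . . . . . . .
    . . . . . . . . .
    . X X . . . . . .
    . . . . . X . . .
    . . . . . . . . .
    . . . . . . . . .
    . . . . . . . . .
T1:
  2·area = 28
  edge (12, 6)→(14, 16): d=(2,10) right/bottom  bias=-1
  edge (14, 16)→(10, 10): d=(-4,-6) top-left  bias=+0
  edge (10, 10)→(12, 6): d=(2,-4) top-left  bias=+0
    (5,0)@(11, 1): e=[0,42,-14] → .  [on edge]
    (5,4)@(11, 9): e=[16,10,2] → X
    (6,4)@(13, 9): e=[-4,22,10] → .
    (5,5)@(11, 11): e=[20,2,6] → X
    (6,5)@(13, 11): e=[0,14,14] → .  [on edge]
    (5,6)@(11, 13): e=[24,-6,10] → .
    (6,6)@(13, 13): e=[4,6,18] → X
    (7,6)@(15, 13): e=[-16,18,26] → .
    (6,7)@(13, 15): e=[8,-2,22] → .
  covered (3 px):
    . . . . . . . . .
    . . . . . . . . .
    . . . . . . . . .
    . . . . . . . . .
    . . . . . X . . .
    . . . . . X . . .
    . . . . . . X . .
    . . . . . . . . .
T2:
  2·area = 20
  edge (8, 16)→(10, 8): d=(2,-8) top-left  bias=+0
  edge (10, 8)→(14, 2): d=(4,-6) top-left  bias=+0
  edge (14, 2)→(8, 16): d=(-6,14) right/bottom  bias=-1
    (5,3)@(11, 7): e=[6,2,12] → X
    (6,3)@(13, 7): e=[22,14,-16] → .
    (5,4)@(11, 9): e=[10,10,0] → .  [on edge]
    (4,6)@(9, 13): e=[2,14,4] → X
    (5,6)@(11, 13): e=[18,26,-24] → .
    (4,7)@(9, 15): e=[6,22,-8] → .
  covered (2 px):
    . . . . . . . . .
    . . . . . . . . .
    . . . . . . . . .
    . . . . . X . . .
    . . . . . . . . .
    . . . . . . . . .
    . . . . X . . . .
    . . . . . . . . .

Z-buffer (winner per pixel, '.' = empty):
  . . . . . . . . .
  . . . . . . . . .
  . . . . . . . . .
  . 0 0 . . 2 . . .
  . . . . . 1 . . .
  . . . . . 1 . . .
  . . . . 2 . 1 . .
  . . . . . . . . .

Answer: 1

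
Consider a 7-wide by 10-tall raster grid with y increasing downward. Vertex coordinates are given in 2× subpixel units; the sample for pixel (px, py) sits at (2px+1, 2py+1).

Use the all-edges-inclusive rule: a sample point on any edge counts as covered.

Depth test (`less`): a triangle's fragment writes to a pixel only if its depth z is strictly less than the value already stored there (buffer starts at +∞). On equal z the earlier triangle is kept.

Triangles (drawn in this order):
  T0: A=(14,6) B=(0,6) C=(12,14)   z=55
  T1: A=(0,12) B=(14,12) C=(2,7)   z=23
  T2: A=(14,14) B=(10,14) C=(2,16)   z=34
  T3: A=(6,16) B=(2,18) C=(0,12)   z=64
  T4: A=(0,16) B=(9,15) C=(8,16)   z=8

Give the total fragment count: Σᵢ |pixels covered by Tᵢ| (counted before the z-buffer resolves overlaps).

T0:
  2·area = 112  (B↔C swapped to make it positive)
  edge (14, 6)→(12, 14): d=(-2,8) inclusive
  edge (12, 14)→(0, 6): d=(-12,-8) inclusive
  edge (0, 6)→(14, 6): d=(14,0) inclusive
    (1,3)@(3, 7): e=[86,12,14] → #
    (2,3)@(5, 7): e=[70,28,14] → #
    (3,3)@(7, 7): e=[54,44,14] → #
    (4,3)@(9, 7): e=[38,60,14] → #
    (5,3)@(11, 7): e=[22,76,14] → #
    (6,3)@(13, 7): e=[6,92,14] → #
    (1,4)@(3, 9): e=[82,-12,42] → ·
    (2,4)@(5, 9): e=[66,4,42] → #
    (2,5)@(5, 11): e=[62,-20,70] → ·
    (3,5)@(7, 11): e=[46,-4,70] → ·
    (4,5)@(9, 11): e=[30,12,70] → #
    (6,5)@(13, 11): e=[-2,44,70] → ·
  covered (14 px):
    · · · · · · ·
    · · · · · · ·
    · · · · · · ·
    · # # # # # #
    · · # # # # #
    · · · · # # ·
    · · · · · # ·
    · · · · · · ·
    · · · · · · ·
    · · · · · · ·
T1:
  2·area = 70  (B↔C swapped to make it positive)
  edge (0, 12)→(2, 7): d=(2,-5) inclusive
  edge (2, 7)→(14, 12): d=(12,5) inclusive
  edge (14, 12)→(0, 12): d=(-14,0) inclusive
    (1,4)@(3, 9): e=[9,19,42] → #
    (2,4)@(5, 9): e=[19,9,42] → #
    (3,4)@(7, 9): e=[29,-1,42] → ·
    (0,5)@(1, 11): e=[3,53,14] → #
    (3,5)@(7, 11): e=[33,23,14] → #
    (4,5)@(9, 11): e=[43,13,14] → #
    (5,5)@(11, 11): e=[53,3,14] → #
    (6,5)@(13, 11): e=[63,-7,14] → ·
    (0,6)@(1, 13): e=[7,77,-14] → ·
    (1,6)@(3, 13): e=[17,67,-14] → ·
    (2,6)@(5, 13): e=[27,57,-14] → ·
    (3,6)@(7, 13): e=[37,47,-14] → ·
  covered (8 px):
    · · · · · · ·
    · · · · · · ·
    · · · · · · ·
    · · · · · · ·
    · # # · · · ·
    # # # # # # ·
    · · · · · · ·
    · · · · · · ·
    · · · · · · ·
    · · · · · · ·
T2:
  2·area = 8  (B↔C swapped to make it positive)
  edge (14, 14)→(2, 16): d=(-12,2) inclusive
  edge (2, 16)→(10, 14): d=(8,-2) inclusive
  edge (10, 14)→(14, 14): d=(4,0) inclusive
    (3,7)@(7, 15): e=[2,2,4] → #
    (4,7)@(9, 15): e=[-2,6,4] → ·
    (3,8)@(7, 17): e=[-22,18,12] → ·
  covered (1 px):
    · · · · · · ·
    · · · · · · ·
    · · · · · · ·
    · · · · · · ·
    · · · · · · ·
    · · · · · · ·
    · · · · · · ·
    · · · # · · ·
    · · · · · · ·
    · · · · · · ·
T3:
  2·area = 28
  edge (6, 16)→(2, 18): d=(-4,2) inclusive
  edge (2, 18)→(0, 12): d=(-2,-6) inclusive
  edge (0, 12)→(6, 16): d=(6,4) inclusive
    (0,6)@(1, 13): e=[22,4,2] → #
    (1,6)@(3, 13): e=[18,16,-6] → ·
    (0,7)@(1, 15): e=[14,0,14] → #  [on edge]
    (1,7)@(3, 15): e=[10,12,6] → #
    (2,7)@(5, 15): e=[6,24,-2] → ·
    (0,8)@(1, 17): e=[6,-4,26] → ·
    (1,8)@(3, 17): e=[2,8,18] → #
    (2,8)@(5, 17): e=[-2,20,10] → ·
    (1,9)@(3, 19): e=[-6,4,30] → ·
  covered (4 px):
    · · · · · · ·
    · · · · · · ·
    · · · · · · ·
    · · · · · · ·
    · · · · · · ·
    · · · · · · ·
    # · · · · · ·
    # # · · · · ·
    · # · · · · ·
    · · · · · · ·
T4:
  2·area = 8
  edge (0, 16)→(9, 15): d=(9,-1) inclusive
  edge (9, 15)→(8, 16): d=(-1,1) inclusive
  edge (8, 16)→(0, 16): d=(-8,0) inclusive
    (6,5)@(13, 11): e=[-32,0,40] → ·  [on edge]
    (5,6)@(11, 13): e=[-16,0,24] → ·  [on edge]
    (4,7)@(9, 15): e=[0,0,8] → #  [on edge]
    (5,7)@(11, 15): e=[2,-2,8] → ·
    (3,8)@(7, 17): e=[16,0,-8] → ·  [on edge]
    (4,8)@(9, 17): e=[18,-2,-8] → ·
    (2,9)@(5, 19): e=[32,0,-24] → ·  [on edge]
  covered (1 px):
    · · · · · · ·
    · · · · · · ·
    · · · · · · ·
    · · · · · · ·
    · · · · · · ·
    · · · · · · ·
    · · · · · · ·
    · · · · # · ·
    · · · · · · ·
    · · · · · · ·

Result: 28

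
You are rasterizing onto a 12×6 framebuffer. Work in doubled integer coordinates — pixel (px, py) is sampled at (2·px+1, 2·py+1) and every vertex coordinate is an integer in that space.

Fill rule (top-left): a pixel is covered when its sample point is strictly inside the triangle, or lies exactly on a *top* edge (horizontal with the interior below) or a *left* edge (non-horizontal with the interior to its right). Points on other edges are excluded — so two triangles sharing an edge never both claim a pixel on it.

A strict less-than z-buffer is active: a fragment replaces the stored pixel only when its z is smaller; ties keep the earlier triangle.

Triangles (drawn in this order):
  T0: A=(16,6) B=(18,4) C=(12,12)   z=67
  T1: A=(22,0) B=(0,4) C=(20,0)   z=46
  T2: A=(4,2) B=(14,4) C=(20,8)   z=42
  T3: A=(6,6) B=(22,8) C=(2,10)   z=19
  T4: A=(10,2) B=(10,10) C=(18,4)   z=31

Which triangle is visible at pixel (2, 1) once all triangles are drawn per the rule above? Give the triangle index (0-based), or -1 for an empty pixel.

T0:
  2·area = 4
  edge (16, 6)→(18, 4): d=(2,-2) top-left  bias=+0
  edge (18, 4)→(12, 12): d=(-6,8) right/bottom  bias=-1
  edge (12, 12)→(16, 6): d=(4,-6) top-left  bias=+0
    (10,0)@(21, 1): e=[0,-6,10] → .  [on edge]
    (9,1)@(19, 3): e=[0,-2,6] → .  [on edge]
    (8,2)@(17, 5): e=[0,2,2] → X  [on edge]
    (9,2)@(19, 5): e=[4,-14,14] → .
    (7,3)@(15, 7): e=[0,6,-2] → .  [on edge]
    (8,3)@(17, 7): e=[4,-10,10] → .
    (6,4)@(13, 9): e=[0,10,-6] → .  [on edge]
    (5,5)@(11, 11): e=[0,14,-10] → .  [on edge]
  covered (1 px):
    . . . . . . . . . . . .
    . . . . . . . . . . . .
    . . . . . . . . X . . .
    . . . . . . . . . . . .
    . . . . . . . . . . . .
    . . . . . . . . . . . .
T1:
  2·area = 8
  edge (22, 0)→(0, 4): d=(-22,4) right/bottom  bias=-1
  edge (0, 4)→(20, 0): d=(20,-4) top-left  bias=+0
  edge (20, 0)→(22, 0): d=(2,0) top-left  bias=+0
    (7,0)@(15, 1): e=[6,0,2] → X  [on edge]
    (8,0)@(17, 1): e=[-2,8,2] → .
    (2,1)@(5, 3): e=[2,0,6] → X  [on edge]
    (3,1)@(7, 3): e=[-6,8,6] → .
    (7,1)@(15, 3): e=[-38,40,6] → .
    (2,2)@(5, 5): e=[-42,40,10] → .
  covered (2 px):
    . . . . . . . X . . . .
    . . X . . . . . . . . .
    . . . . . . . . . . . .
    . . . . . . . . . . . .
    . . . . . . . . . . . .
    . . . . . . . . . . . .
T2:
  2·area = 28
  edge (4, 2)→(14, 4): d=(10,2) right/bottom  bias=-1
  edge (14, 4)→(20, 8): d=(6,4) right/bottom  bias=-1
  edge (20, 8)→(4, 2): d=(-16,-6) top-left  bias=+0
    (3,1)@(7, 3): e=[4,22,2] → X
    (4,1)@(9, 3): e=[0,14,14] → .  [on edge]
    (3,2)@(7, 5): e=[24,34,-30] → .
    (6,2)@(13, 5): e=[12,10,6] → X
    (7,2)@(15, 5): e=[8,2,18] → X
    (8,2)@(17, 5): e=[4,-6,30] → .
    (9,2)@(19, 5): e=[0,-14,42] → .  [on edge]
    (6,3)@(13, 7): e=[32,22,-26] → .
    (7,3)@(15, 7): e=[28,14,-14] → .
  covered (3 px):
    . . . . . . . . . . . .
    . . . X . . . . . . . .
    . . . . . . X X . . . .
    . . . . . . . . . . . .
    . . . . . . . . . . . .
    . . . . . . . . . . . .
T3:
  2·area = 72
  edge (6, 6)→(22, 8): d=(16,2) right/bottom  bias=-1
  edge (22, 8)→(2, 10): d=(-20,2) right/bottom  bias=-1
  edge (2, 10)→(6, 6): d=(4,-4) top-left  bias=+0
    (5,0)@(11, 1): e=[-90,162,0] → .  [on edge]
    (4,1)@(9, 3): e=[-54,126,0] → .  [on edge]
    (3,2)@(7, 5): e=[-18,90,0] → .  [on edge]
    (2,3)@(5, 7): e=[18,54,0] → X  [on edge]
    (3,3)@(7, 7): e=[14,50,8] → X
    (4,3)@(9, 7): e=[10,46,16] → X
    (5,3)@(11, 7): e=[6,42,24] → X
    (6,3)@(13, 7): e=[2,38,32] → X
    (7,3)@(15, 7): e=[-2,34,40] → .
    (1,4)@(3, 9): e=[54,18,0] → X  [on edge]
    (6,4)@(13, 9): e=[34,-2,40] → .
    (0,5)@(1, 11): e=[90,-18,0] → .  [on edge]
  covered (10 px):
    . . . . . . . . . . . .
    . . . . . . . . . . . .
    . . . . . . . . . . . .
    . . X X X X X . . . . .
    . X X X X X . . . . . .
    . . . . . . . . . . . .
T4:
  2·area = 64  (B↔C swapped to make it positive)
  edge (10, 2)→(18, 4): d=(8,2) right/bottom  bias=-1
  edge (18, 4)→(10, 10): d=(-8,6) right/bottom  bias=-1
  edge (10, 10)→(10, 2): d=(0,-8) top-left  bias=+0
    (5,1)@(11, 3): e=[6,50,8] → X
    (6,1)@(13, 3): e=[2,38,24] → X
    (7,1)@(15, 3): e=[-2,26,40] → .
    (5,2)@(11, 5): e=[22,34,8] → X
    (7,2)@(15, 5): e=[14,10,40] → X
    (8,2)@(17, 5): e=[10,-2,56] → .
    (5,3)@(11, 7): e=[38,18,8] → X
    (7,3)@(15, 7): e=[30,-6,40] → .
    (5,4)@(11, 9): e=[54,2,8] → X
    (6,4)@(13, 9): e=[50,-10,24] → .
    (5,5)@(11, 11): e=[70,-14,8] → .
  covered (8 px):
    . . . . . . . . . . . .
    . . . . . X X . . . . .
    . . . . . X X X . . . .
    . . . . . X X . . . . .
    . . . . . X . . . . . .
    . . . . . . . . . . . .

Z-buffer (winner per pixel, '.' = empty):
  . . . . . . . 1 . . . .
  . . 1 2 . 4 4 . . . . .
  . . . . . 4 4 4 0 . . .
  . . 3 3 3 3 3 . . . . .
  . 3 3 3 3 3 . . . . . .
  . . . . . . . . . . . .

Answer: 1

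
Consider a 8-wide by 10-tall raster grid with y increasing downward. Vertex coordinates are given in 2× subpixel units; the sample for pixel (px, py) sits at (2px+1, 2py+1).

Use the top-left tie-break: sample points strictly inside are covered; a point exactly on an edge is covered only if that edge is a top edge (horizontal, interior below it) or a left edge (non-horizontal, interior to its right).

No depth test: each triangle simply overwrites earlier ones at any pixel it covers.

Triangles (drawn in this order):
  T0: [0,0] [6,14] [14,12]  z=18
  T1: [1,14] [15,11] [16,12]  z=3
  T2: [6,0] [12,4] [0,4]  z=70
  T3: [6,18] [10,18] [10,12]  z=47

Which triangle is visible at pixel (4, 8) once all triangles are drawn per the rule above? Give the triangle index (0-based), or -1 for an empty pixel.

T0:
  2·area = 124  (B↔C swapped to make it positive)
  edge (0, 0)→(14, 12): d=(14,12) right/bottom  bias=-1
  edge (14, 12)→(6, 14): d=(-8,2) right/bottom  bias=-1
  edge (6, 14)→(0, 0): d=(-6,-14) top-left  bias=+0
    (0,0)@(1, 1): e=[2,114,8] → #
    (1,0)@(3, 1): e=[-22,110,36] → ·
    (0,1)@(1, 3): e=[30,98,-4] → ·
    (1,1)@(3, 3): e=[6,94,24] → #
    (2,1)@(5, 3): e=[-18,90,52] → ·
    (1,2)@(3, 5): e=[34,78,12] → #
    (2,2)@(5, 5): e=[10,74,40] → #
    (3,2)@(7, 5): e=[-14,70,68] → ·
    (1,3)@(3, 7): e=[62,62,0] → #  [on edge]
    (3,3)@(7, 7): e=[14,54,56] → #
    (4,3)@(9, 7): e=[-10,50,84] → ·
    (1,4)@(3, 9): e=[90,46,-12] → ·
  covered (16 px):
    # · · · · · · ·
    · # · · · · · ·
    · # # · · · · ·
    · # # # · · · ·
    · · # # # · · ·
    · · # # # # · ·
    · · · # # · · ·
    · · · · · · · ·
    · · · · · · · ·
    · · · · · · · ·
T1:
  2·area = 17
  edge (1, 14)→(15, 11): d=(14,-3) top-left  bias=+0
  edge (15, 11)→(16, 12): d=(1,1) right/bottom  bias=-1
  edge (16, 12)→(1, 14): d=(-15,2) right/bottom  bias=-1
    (2,0)@(5, 1): e=[-170,0,187] → ·  [on edge]
    (3,1)@(7, 3): e=[-136,0,153] → ·  [on edge]
    (4,2)@(9, 5): e=[-102,0,119] → ·  [on edge]
    (5,3)@(11, 7): e=[-68,0,85] → ·  [on edge]
    (6,4)@(13, 9): e=[-34,0,51] → ·  [on edge]
    (7,5)@(15, 11): e=[0,0,17] → ·  [on edge]
    (3,6)@(7, 13): e=[4,10,3] → #
    (4,6)@(9, 13): e=[10,8,-1] → ·
    (3,7)@(7, 15): e=[32,12,-27] → ·
  covered (1 px):
    · · · · · · · ·
    · · · · · · · ·
    · · · · · · · ·
    · · · · · · · ·
    · · · · · · · ·
    · · · · · · · ·
    · · · # · · · ·
    · · · · · · · ·
    · · · · · · · ·
    · · · · · · · ·
T2:
  2·area = 48
  edge (6, 0)→(12, 4): d=(6,4) right/bottom  bias=-1
  edge (12, 4)→(0, 4): d=(-12,0) right/bottom  bias=-1
  edge (0, 4)→(6, 0): d=(6,-4) top-left  bias=+0
    (2,0)@(5, 1): e=[10,36,2] → #
    (3,0)@(7, 1): e=[2,36,10] → #
    (4,0)@(9, 1): e=[-6,36,18] → ·
    (1,1)@(3, 3): e=[30,12,6] → #
    (4,1)@(9, 3): e=[6,12,30] → #
    (5,1)@(11, 3): e=[-2,12,38] → ·
    (1,2)@(3, 5): e=[42,-12,18] → ·
    (2,2)@(5, 5): e=[34,-12,26] → ·
    (3,2)@(7, 5): e=[26,-12,34] → ·
    (4,2)@(9, 5): e=[18,-12,42] → ·
  covered (6 px):
    · · # # · · · ·
    · # # # # · · ·
    · · · · · · · ·
    · · · · · · · ·
    · · · · · · · ·
    · · · · · · · ·
    · · · · · · · ·
    · · · · · · · ·
    · · · · · · · ·
    · · · · · · · ·
T3:
  2·area = 24  (B↔C swapped to make it positive)
  edge (6, 18)→(10, 12): d=(4,-6) top-left  bias=+0
  edge (10, 12)→(10, 18): d=(0,6) right/bottom  bias=-1
  edge (10, 18)→(6, 18): d=(-4,0) right/bottom  bias=-1
    (4,7)@(9, 15): e=[6,6,12] → #
    (5,7)@(11, 15): e=[18,-6,12] → ·
    (3,8)@(7, 17): e=[2,18,4] → #
    (5,8)@(11, 17): e=[26,-6,4] → ·
    (3,9)@(7, 19): e=[10,18,-4] → ·
    (4,9)@(9, 19): e=[22,6,-4] → ·
  covered (3 px):
    · · · · · · · ·
    · · · · · · · ·
    · · · · · · · ·
    · · · · · · · ·
    · · · · · · · ·
    · · · · · · · ·
    · · · · · · · ·
    · · · · # · · ·
    · · · # # · · ·
    · · · · · · · ·

Z-buffer (winner per pixel, '.' = empty):
  0 . 2 2 . . . .
  . 2 2 2 2 . . .
  . 0 0 . . . . .
  . 0 0 0 . . . .
  . . 0 0 0 . . .
  . . 0 0 0 0 . .
  . . . 1 0 . . .
  . . . . 3 . . .
  . . . 3 3 . . .
  . . . . . . . .

Answer: 3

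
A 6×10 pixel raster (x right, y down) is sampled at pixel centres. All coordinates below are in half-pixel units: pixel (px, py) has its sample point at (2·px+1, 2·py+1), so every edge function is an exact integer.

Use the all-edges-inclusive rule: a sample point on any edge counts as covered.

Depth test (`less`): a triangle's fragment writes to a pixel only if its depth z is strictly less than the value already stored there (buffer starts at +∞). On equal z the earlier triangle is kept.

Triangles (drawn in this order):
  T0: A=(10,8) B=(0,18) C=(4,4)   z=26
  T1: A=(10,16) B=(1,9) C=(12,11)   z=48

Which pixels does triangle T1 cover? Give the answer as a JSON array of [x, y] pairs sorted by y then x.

T0:
  2·area = 100
  edge (10, 8)→(0, 18): d=(-10,10) inclusive
  edge (0, 18)→(4, 4): d=(4,-14) inclusive
  edge (4, 4)→(10, 8): d=(6,4) inclusive
    (2,2)@(5, 5): e=[80,18,2] → █
    (3,2)@(7, 5): e=[60,46,-6] → ·
    (2,3)@(5, 7): e=[60,26,14] → █
    (3,3)@(7, 7): e=[40,54,6] → █
    (4,3)@(9, 7): e=[20,82,-2] → ·
    (5,3)@(11, 7): e=[0,110,-10] → ·  [on edge]
    (1,4)@(3, 9): e=[60,6,34] → █
    (4,4)@(9, 9): e=[0,90,10] → █  [on edge]
    (5,4)@(11, 9): e=[-20,118,2] → ·
    (1,5)@(3, 11): e=[40,14,46] → █
    (3,5)@(7, 11): e=[0,70,30] → █  [on edge]
    (4,5)@(9, 11): e=[-20,98,22] → ·
    (2,6)@(5, 13): e=[0,50,50] → █  [on edge]
    (1,7)@(3, 15): e=[0,30,70] → █  [on edge]
    (0,8)@(1, 17): e=[0,10,90] → █  [on edge]
  covered (15 px):
    · · · · · ·
    · · · · · ·
    · · █ · · ·
    · · █ █ · ·
    · █ █ █ █ ·
    · █ █ █ · ·
    · █ █ · · ·
    █ █ · · · ·
    █ · · · · ·
    · · · · · ·
T1:
  2·area = 59
  edge (10, 16)→(1, 9): d=(-9,-7) inclusive
  edge (1, 9)→(12, 11): d=(11,2) inclusive
  edge (12, 11)→(10, 16): d=(-2,5) inclusive
    (0,4)@(1, 9): e=[0,0,59] → █  [on edge]
    (1,4)@(3, 9): e=[14,-4,49] → ·
    (0,5)@(1, 11): e=[-18,22,55] → ·
    (2,5)@(5, 11): e=[10,14,35] → █
    (3,5)@(7, 11): e=[24,10,25] → █
    (4,5)@(9, 11): e=[38,6,15] → █
    (5,5)@(11, 11): e=[52,2,5] → █
    (2,6)@(5, 13): e=[-8,36,31] → ·
    (3,6)@(7, 13): e=[6,32,21] → █
    (3,7)@(7, 15): e=[-12,54,17] → ·
    (4,7)@(9, 15): e=[2,50,7] → █
    (5,7)@(11, 15): e=[16,46,-3] → ·
  covered (9 px):
    · · · · · ·
    · · · · · ·
    · · · · · ·
    · · · · · ·
    █ · · · · ·
    · · █ █ █ █
    · · · █ █ █
    · · · · █ ·
    · · · · · ·
    · · · · · ·

Final: [[0,4],[2,5],[3,5],[4,5],[5,5],[3,6],[4,6],[5,6],[4,7]]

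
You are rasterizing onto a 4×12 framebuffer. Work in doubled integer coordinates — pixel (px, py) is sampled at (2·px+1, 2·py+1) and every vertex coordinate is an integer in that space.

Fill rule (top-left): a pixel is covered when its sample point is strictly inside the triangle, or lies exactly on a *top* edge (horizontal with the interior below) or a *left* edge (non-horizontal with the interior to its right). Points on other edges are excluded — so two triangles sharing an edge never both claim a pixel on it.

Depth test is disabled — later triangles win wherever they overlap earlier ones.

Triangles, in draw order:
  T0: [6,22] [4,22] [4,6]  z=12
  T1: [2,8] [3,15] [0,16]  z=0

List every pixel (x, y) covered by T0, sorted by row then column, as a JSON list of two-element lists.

T0:
  2·area = 32
  edge (6, 22)→(4, 22): d=(-2,0) right/bottom  bias=-1
  edge (4, 22)→(4, 6): d=(0,-16) top-left  bias=+0
  edge (4, 6)→(6, 22): d=(2,16) right/bottom  bias=-1
    (2,7)@(5, 15): e=[14,16,2] → X
    (3,7)@(7, 15): e=[14,48,-30] → .
    (2,8)@(5, 17): e=[10,16,6] → X
    (3,8)@(7, 17): e=[10,48,-26] → .
    (2,9)@(5, 19): e=[6,16,10] → X
    (3,9)@(7, 19): e=[6,48,-22] → .
    (2,10)@(5, 21): e=[2,16,14] → X
    (3,10)@(7, 21): e=[2,48,-18] → .
    (2,11)@(5, 23): e=[-2,16,18] → .
  covered (4 px):
    . . . .
    . . . .
    . . . .
    . . . .
    . . . .
    . . . .
    . . . .
    . . X .
    . . X .
    . . X .
    . . X .
    . . . .
T1:
  2·area = 22
  edge (2, 8)→(3, 15): d=(1,7) right/bottom  bias=-1
  edge (3, 15)→(0, 16): d=(-3,1) right/bottom  bias=-1
  edge (0, 16)→(2, 8): d=(2,-8) top-left  bias=+0
    (0,0)@(1, 1): e=[0,44,-22] → .  [on edge]
    (0,6)@(1, 13): e=[12,8,2] → X
    (1,6)@(3, 13): e=[-2,6,18] → .
    (0,7)@(1, 15): e=[14,2,6] → X
    (1,7)@(3, 15): e=[0,0,22] → .  [on edge]
    (0,8)@(1, 17): e=[16,-4,10] → .
  covered (2 px):
    . . . .
    . . . .
    . . . .
    . . . .
    . . . .
    . . . .
    X . . .
    X . . .
    . . . .
    . . . .
    . . . .
    . . . .

Result: [[2,7],[2,8],[2,9],[2,10]]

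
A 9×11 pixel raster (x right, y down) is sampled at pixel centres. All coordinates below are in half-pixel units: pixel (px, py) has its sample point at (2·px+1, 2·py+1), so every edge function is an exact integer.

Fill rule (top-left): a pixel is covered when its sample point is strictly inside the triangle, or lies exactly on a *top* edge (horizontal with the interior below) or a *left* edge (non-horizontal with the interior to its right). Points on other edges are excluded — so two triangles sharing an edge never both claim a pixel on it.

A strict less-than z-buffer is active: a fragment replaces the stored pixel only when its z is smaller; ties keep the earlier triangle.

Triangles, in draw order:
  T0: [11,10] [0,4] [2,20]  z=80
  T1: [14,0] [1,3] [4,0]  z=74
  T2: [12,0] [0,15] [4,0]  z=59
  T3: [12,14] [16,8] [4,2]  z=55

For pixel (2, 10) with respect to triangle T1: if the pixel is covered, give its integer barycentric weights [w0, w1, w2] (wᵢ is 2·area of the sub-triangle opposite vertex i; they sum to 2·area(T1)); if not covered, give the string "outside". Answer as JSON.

T0:
  2·area = 164  (B↔C swapped to make it positive)
  edge (11, 10)→(2, 20): d=(-9,10) right/bottom  bias=-1
  edge (2, 20)→(0, 4): d=(-2,-16) top-left  bias=+0
  edge (0, 4)→(11, 10): d=(11,6) right/bottom  bias=-1
    (0,2)@(1, 5): e=[145,14,5] → X
    (1,2)@(3, 5): e=[125,46,-7] → .
    (0,3)@(1, 7): e=[127,10,27] → X
    (1,3)@(3, 7): e=[107,42,15] → X
    (2,3)@(5, 7): e=[87,74,3] → X
    (3,3)@(7, 7): e=[67,106,-9] → .
    (0,4)@(1, 9): e=[109,6,49] → X
    (3,4)@(7, 9): e=[49,102,13] → X
    (4,4)@(9, 9): e=[29,134,1] → X
    (5,4)@(11, 9): e=[9,166,-11] → .
    (0,5)@(1, 11): e=[91,2,71] → X
    (5,5)@(11, 11): e=[-9,162,11] → .
  covered (20 px):
    . . . . . . . . .
    . . . . . . . . .
    X . . . . . . . .
    X X X . . . . . .
    X X X X X . . . .
    X X X X X . . . .
    . X X X . . . . .
    . X X . . . . . .
    . X . . . . . . .
    . . . . . . . . .
    . . . . . . . . .
T1:
  2·area = 30
  edge (14, 0)→(1, 3): d=(-13,3) right/bottom  bias=-1
  edge (1, 3)→(4, 0): d=(3,-3) top-left  bias=+0
  edge (4, 0)→(14, 0): d=(10,0) top-left  bias=+0
    (1,0)@(3, 1): e=[20,0,10] → X  [on edge]
    (2,0)@(5, 1): e=[14,6,10] → X
    (3,0)@(7, 1): e=[8,12,10] → X
    (4,0)@(9, 1): e=[2,18,10] → X
    (5,0)@(11, 1): e=[-4,24,10] → .
    (0,1)@(1, 3): e=[0,0,30] → .  [on edge]
    (1,1)@(3, 3): e=[-6,6,30] → .
    (2,1)@(5, 3): e=[-12,12,30] → .
    (3,1)@(7, 3): e=[-18,18,30] → .
    (4,1)@(9, 3): e=[-24,24,30] → .
  covered (4 px):
    . X X X X . . . .
    . . . . . . . . .
    . . . . . . . . .
    . . . . . . . . .
    . . . . . . . . .
    . . . . . . . . .
    . . . . . . . . .
    . . . . . . . . .
    . . . . . . . . .
    . . . . . . . . .
    . . . . . . . . .
T2:
  2·area = 120
  edge (12, 0)→(0, 15): d=(-12,15) right/bottom  bias=-1
  edge (0, 15)→(4, 0): d=(4,-15) top-left  bias=+0
  edge (4, 0)→(12, 0): d=(8,0) top-left  bias=+0
    (2,0)@(5, 1): e=[93,19,8] → X
    (3,0)@(7, 1): e=[63,49,8] → X
    (4,0)@(9, 1): e=[33,79,8] → X
    (5,0)@(11, 1): e=[3,109,8] → X
    (6,0)@(13, 1): e=[-27,139,8] → .
    (2,1)@(5, 3): e=[69,27,24] → X
    (5,1)@(11, 3): e=[-21,117,24] → .
    (1,2)@(3, 5): e=[75,5,40] → X
    (4,2)@(9, 5): e=[-15,95,40] → .
    (1,3)@(3, 7): e=[51,13,56] → X
    (3,3)@(7, 7): e=[-9,73,56] → .
    (1,4)@(3, 9): e=[27,21,72] → X
  covered (15 px):
    . . X X X X . . .
    . . X X X . . . .
    . X X X . . . . .
    . X X . . . . . .
    . X . . . . . . .
    . X . . . . . . .
    X . . . . . . . .
    . . . . . . . . .
    . . . . . . . . .
    . . . . . . . . .
    . . . . . . . . .
T3:
  2·area = 96  (B↔C swapped to make it positive)
  edge (12, 14)→(4, 2): d=(-8,-12) top-left  bias=+0
  edge (4, 2)→(16, 8): d=(12,6) right/bottom  bias=-1
  edge (16, 8)→(12, 14): d=(-4,6) right/bottom  bias=-1
    (2,1)@(5, 3): e=[4,6,86] → X
    (3,1)@(7, 3): e=[28,-6,74] → .
    (2,2)@(5, 5): e=[-12,30,78] → .
    (3,2)@(7, 5): e=[12,18,66] → X
    (4,2)@(9, 5): e=[36,6,54] → X
    (5,2)@(11, 5): e=[60,-6,42] → .
    (3,3)@(7, 7): e=[-4,42,58] → .
    (4,3)@(9, 7): e=[20,30,46] → X
    (5,3)@(11, 7): e=[44,18,34] → X
    (6,3)@(13, 7): e=[68,6,22] → X
    (7,3)@(15, 7): e=[92,-6,10] → .
    (4,4)@(9, 9): e=[4,54,38] → X
  covered (12 px):
    . . . . . . . . .
    . . X . . . . . .
    . . . X X . . . .
    . . . . X X X . .
    . . . . X X X X .
    . . . . . X X . .
    . . . . . . . . .
    . . . . . . . . .
    . . . . . . . . .
    . . . . . . . . .
    . . . . . . . . .

Answer: "outside"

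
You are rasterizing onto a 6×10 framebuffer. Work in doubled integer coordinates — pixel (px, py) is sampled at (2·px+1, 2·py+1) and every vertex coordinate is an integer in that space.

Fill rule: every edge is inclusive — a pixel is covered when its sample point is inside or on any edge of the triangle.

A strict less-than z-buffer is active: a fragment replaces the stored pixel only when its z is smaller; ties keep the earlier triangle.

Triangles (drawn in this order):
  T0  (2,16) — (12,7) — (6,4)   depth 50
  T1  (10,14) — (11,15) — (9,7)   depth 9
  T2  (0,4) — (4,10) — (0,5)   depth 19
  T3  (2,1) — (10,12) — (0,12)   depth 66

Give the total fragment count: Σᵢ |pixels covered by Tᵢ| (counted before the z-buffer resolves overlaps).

T0:
  2·area = 84  (B↔C swapped to make it positive)
  edge (2, 16)→(6, 4): d=(4,-12) inclusive
  edge (6, 4)→(12, 7): d=(6,3) inclusive
  edge (12, 7)→(2, 16): d=(-10,9) inclusive
    (3,0)@(7, 1): e=[0,-21,105] → ·  [on edge]
    (3,2)@(7, 5): e=[16,3,65] → #
    (4,2)@(9, 5): e=[40,-3,47] → ·
    (2,3)@(5, 7): e=[0,21,63] → #  [on edge]
    (4,3)@(9, 7): e=[48,9,27] → #
    (5,3)@(11, 7): e=[72,3,9] → #
    (2,4)@(5, 9): e=[8,33,43] → #
    (5,4)@(11, 9): e=[80,15,-11] → ·
    (2,5)@(5, 11): e=[16,45,23] → #
    (4,5)@(9, 11): e=[64,33,-13] → ·
    (1,6)@(3, 13): e=[0,63,21] → #  [on edge]
    (3,6)@(7, 13): e=[48,51,-15] → ·
    (0,9)@(1, 19): e=[0,105,-21] → ·  [on edge]
  covered (13 px):
    · · · · · ·
    · · · · · ·
    · · · # · ·
    · · # # # #
    · · # # # ·
    · · # # · ·
    · # # · · ·
    · # · · · ·
    · · · · · ·
    · · · · · ·
T1:
  2·area = 6  (B↔C swapped to make it positive)
  edge (10, 14)→(9, 7): d=(-1,-7) inclusive
  edge (9, 7)→(11, 15): d=(2,8) inclusive
  edge (11, 15)→(10, 14): d=(-1,-1) inclusive
    (0,2)@(1, 5): e=[-54,60,0] → ·  [on edge]
    (1,3)@(3, 7): e=[-42,48,0] → ·  [on edge]
    (4,3)@(9, 7): e=[0,0,6] → #  [on edge]
    (5,3)@(11, 7): e=[14,-16,8] → ·
    (2,4)@(5, 9): e=[-30,36,0] → ·  [on edge]
    (4,4)@(9, 9): e=[-2,4,4] → ·
    (3,5)@(7, 11): e=[-18,24,0] → ·  [on edge]
    (4,6)@(9, 13): e=[-6,12,0] → ·  [on edge]
    (5,7)@(11, 15): e=[6,0,0] → #  [on edge]
    (5,8)@(11, 17): e=[4,4,-2] → ·
  covered (2 px):
    · · · · · ·
    · · · · · ·
    · · · · · ·
    · · · · # ·
    · · · · · ·
    · · · · · ·
    · · · · · ·
    · · · · · #
    · · · · · ·
    · · · · · ·
T2:
  2·area = 4
  edge (0, 4)→(4, 10): d=(4,6) inclusive
  edge (4, 10)→(0, 5): d=(-4,-5) inclusive
  edge (0, 5)→(0, 4): d=(0,-1) inclusive
  covered (0 px):
    · · · · · ·
    · · · · · ·
    · · · · · ·
    · · · · · ·
    · · · · · ·
    · · · · · ·
    · · · · · ·
    · · · · · ·
    · · · · · ·
    · · · · · ·
T3:
  2·area = 110
  edge (2, 1)→(10, 12): d=(8,11) inclusive
  edge (10, 12)→(0, 12): d=(-10,0) inclusive
  edge (0, 12)→(2, 1): d=(2,-11) inclusive
    (1,1)@(3, 3): e=[5,90,15] → #
    (2,1)@(5, 3): e=[-17,90,37] → ·
    (1,2)@(3, 5): e=[21,70,19] → #
    (2,2)@(5, 5): e=[-1,70,41] → ·
    (0,3)@(1, 7): e=[59,50,1] → #
    (2,3)@(5, 7): e=[15,50,45] → #
    (3,3)@(7, 7): e=[-7,50,67] → ·
    (0,4)@(1, 9): e=[75,30,5] → #
    (3,4)@(7, 9): e=[9,30,71] → #
    (4,4)@(9, 9): e=[-13,30,93] → ·
    (0,5)@(1, 11): e=[91,10,9] → #
    (4,5)@(9, 11): e=[3,10,97] → #
  covered (14 px):
    · · · · · ·
    · # · · · ·
    · # · · · ·
    # # # · · ·
    # # # # · ·
    # # # # # ·
    · · · · · ·
    · · · · · ·
    · · · · · ·
    · · · · · ·

Answer: 29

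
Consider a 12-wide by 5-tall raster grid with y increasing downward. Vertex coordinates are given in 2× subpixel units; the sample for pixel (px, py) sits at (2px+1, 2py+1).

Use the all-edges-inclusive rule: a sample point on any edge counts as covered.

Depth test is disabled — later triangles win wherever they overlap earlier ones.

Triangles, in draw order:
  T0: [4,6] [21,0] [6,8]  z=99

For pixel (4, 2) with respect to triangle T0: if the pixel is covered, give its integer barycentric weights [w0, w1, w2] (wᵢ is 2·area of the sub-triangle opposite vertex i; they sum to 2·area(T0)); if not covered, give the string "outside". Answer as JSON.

T0:
  2·area = 46
  edge (4, 6)→(21, 0): d=(17,-6) inclusive
  edge (21, 0)→(6, 8): d=(-15,8) inclusive
  edge (6, 8)→(4, 6): d=(-2,-2) inclusive
    (9,0)@(19, 1): e=[5,1,40] → #
    (10,0)@(21, 1): e=[17,-15,44] → ·
    (0,1)@(1, 3): e=[-69,115,0] → ·  [on edge]
    (6,1)@(13, 3): e=[3,19,24] → #
    (7,1)@(15, 3): e=[15,3,28] → #
    (8,1)@(17, 3): e=[27,-13,32] → ·
    (9,1)@(19, 3): e=[39,-29,36] → ·
    (1,2)@(3, 5): e=[-23,69,0] → ·  [on edge]
    (3,2)@(7, 5): e=[1,37,8] → #
    (4,2)@(9, 5): e=[13,21,12] → #
    (5,2)@(11, 5): e=[25,5,16] → #
    (6,2)@(13, 5): e=[37,-11,20] → ·
    (2,3)@(5, 7): e=[23,23,0] → #  [on edge]
    (3,4)@(7, 9): e=[69,-23,0] → ·  [on edge]
  covered (8 px):
    · · · · · · · · · # · ·
    · · · · · · # # · · · ·
    · · · # # # · · · · · ·
    · · # # · · · · · · · ·
    · · · · · · · · · · · ·

Answer: [21,12,13]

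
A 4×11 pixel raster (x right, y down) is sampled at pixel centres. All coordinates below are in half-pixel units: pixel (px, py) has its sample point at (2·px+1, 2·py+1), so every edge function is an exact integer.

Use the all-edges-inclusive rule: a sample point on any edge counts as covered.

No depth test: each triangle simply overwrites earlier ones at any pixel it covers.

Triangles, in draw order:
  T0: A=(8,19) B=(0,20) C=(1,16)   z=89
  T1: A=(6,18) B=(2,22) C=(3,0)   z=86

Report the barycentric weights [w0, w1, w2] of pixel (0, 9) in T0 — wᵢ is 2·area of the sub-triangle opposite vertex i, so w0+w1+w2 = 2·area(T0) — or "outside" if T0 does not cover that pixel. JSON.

T0:
  2·area = 31
  edge (8, 19)→(0, 20): d=(-8,1) inclusive
  edge (0, 20)→(1, 16): d=(1,-4) inclusive
  edge (1, 16)→(8, 19): d=(7,3) inclusive
    (0,8)@(1, 17): e=[23,1,7] → X
    (1,8)@(3, 17): e=[21,9,1] → X
    (2,8)@(5, 17): e=[19,17,-5] → .
    (0,9)@(1, 19): e=[7,3,21] → X
    (2,9)@(5, 19): e=[3,19,9] → X
    (3,9)@(7, 19): e=[1,27,3] → X
    (0,10)@(1, 21): e=[-9,5,35] → .
    (1,10)@(3, 21): e=[-11,13,29] → .
    (2,10)@(5, 21): e=[-13,21,23] → .
    (3,10)@(7, 21): e=[-15,29,17] → .
  covered (6 px):
    . . . .
    . . . .
    . . . .
    . . . .
    . . . .
    . . . .
    . . . .
    . . . .
    X X . .
    X X X X
    . . . .
T1:
  2·area = 84
  edge (6, 18)→(2, 22): d=(-4,4) inclusive
  edge (2, 22)→(3, 0): d=(1,-22) inclusive
  edge (3, 0)→(6, 18): d=(3,18) inclusive
    (1,0)@(3, 1): e=[80,1,3] → X
    (2,0)@(5, 1): e=[72,45,-33] → .
    (1,1)@(3, 3): e=[72,3,9] → X
    (2,1)@(5, 3): e=[64,47,-27] → .
    (1,2)@(3, 5): e=[64,5,15] → X
    (2,2)@(5, 5): e=[56,49,-21] → .
    (1,3)@(3, 7): e=[56,7,21] → X
    (2,3)@(5, 7): e=[48,51,-15] → .
    (1,4)@(3, 9): e=[48,9,27] → X
    (2,4)@(5, 9): e=[40,53,-9] → .
    (1,5)@(3, 11): e=[40,11,33] → X
    (2,5)@(5, 11): e=[32,55,-3] → .
    (3,8)@(7, 17): e=[0,105,-21] → .  [on edge]
    (2,9)@(5, 19): e=[0,63,21] → X  [on edge]
    (1,10)@(3, 21): e=[0,21,63] → X  [on edge]
  covered (15 px):
    . X . .
    . X . .
    . X . .
    . X . .
    . X . .
    . X . .
    . X X .
    . X X .
    . X X .
    . X X .
    . X . .

Final: [3,21,7]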